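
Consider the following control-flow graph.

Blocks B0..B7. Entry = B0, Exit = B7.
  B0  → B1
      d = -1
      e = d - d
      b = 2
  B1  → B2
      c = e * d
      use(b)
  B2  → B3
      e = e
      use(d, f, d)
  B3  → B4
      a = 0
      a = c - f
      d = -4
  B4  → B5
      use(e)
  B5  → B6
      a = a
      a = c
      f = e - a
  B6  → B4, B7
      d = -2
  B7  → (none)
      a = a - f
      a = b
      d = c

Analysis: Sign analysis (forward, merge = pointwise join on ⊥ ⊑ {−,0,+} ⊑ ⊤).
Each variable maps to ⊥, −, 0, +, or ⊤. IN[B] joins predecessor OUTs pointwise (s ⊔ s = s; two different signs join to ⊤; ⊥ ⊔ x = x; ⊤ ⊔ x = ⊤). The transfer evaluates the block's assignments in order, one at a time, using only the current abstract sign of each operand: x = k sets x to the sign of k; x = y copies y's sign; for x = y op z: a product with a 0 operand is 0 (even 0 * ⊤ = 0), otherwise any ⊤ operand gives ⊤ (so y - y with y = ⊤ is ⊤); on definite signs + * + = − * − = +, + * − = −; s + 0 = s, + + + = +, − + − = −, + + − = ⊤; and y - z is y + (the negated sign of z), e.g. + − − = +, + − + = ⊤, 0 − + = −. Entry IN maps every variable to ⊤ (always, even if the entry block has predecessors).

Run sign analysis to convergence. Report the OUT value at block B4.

Converged values:
  B0:  IN=(all ⊤)  OUT={b:+, d:-; rest ⊤}
  B1:  IN={b:+, d:-; rest ⊤}  OUT={b:+, d:-; rest ⊤}
  B2:  IN={b:+, d:-; rest ⊤}  OUT={b:+, d:-; rest ⊤}
  B3:  IN={b:+, d:-; rest ⊤}  OUT={b:+, d:-; rest ⊤}
  B4:  IN={b:+, d:-; rest ⊤}  OUT={b:+, d:-; rest ⊤}
  B5:  IN={b:+, d:-; rest ⊤}  OUT={b:+, d:-; rest ⊤}
  B6:  IN={b:+, d:-; rest ⊤}  OUT={b:+, d:-; rest ⊤}
  B7:  IN={b:+, d:-; rest ⊤}  OUT={a:+, b:+; rest ⊤}

Merge at B4: IN[B4] = OUT[B3] ⊔ OUT[B6] = {a: ⊤, b: +, c: ⊤, d: -, e: ⊤, f: ⊤}
Applying B4's transfer function to that IN value gives OUT[B4] (row B4 above).

Answer: {a: ⊤, b: +, c: ⊤, d: -, e: ⊤, f: ⊤}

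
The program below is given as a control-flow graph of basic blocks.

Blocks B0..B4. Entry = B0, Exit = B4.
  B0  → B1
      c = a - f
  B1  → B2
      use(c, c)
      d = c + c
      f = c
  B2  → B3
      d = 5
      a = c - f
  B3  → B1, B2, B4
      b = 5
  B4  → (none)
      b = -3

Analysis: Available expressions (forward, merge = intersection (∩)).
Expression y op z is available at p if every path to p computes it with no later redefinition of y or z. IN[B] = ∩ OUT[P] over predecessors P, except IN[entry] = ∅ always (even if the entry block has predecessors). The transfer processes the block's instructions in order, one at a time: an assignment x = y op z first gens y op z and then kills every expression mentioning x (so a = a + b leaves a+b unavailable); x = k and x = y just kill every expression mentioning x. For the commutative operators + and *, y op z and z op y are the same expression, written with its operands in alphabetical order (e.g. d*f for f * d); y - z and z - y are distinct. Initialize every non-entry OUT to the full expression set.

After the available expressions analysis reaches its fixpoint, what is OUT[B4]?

Per-block solution:
  B0:   IN={}   OUT={a-f}
  B1:   IN={}   OUT={c+c}
  B2:   IN={c+c}   OUT={c+c, c-f}
  B3:   IN={c+c, c-f}   OUT={c+c, c-f}
  B4:   IN={c+c, c-f}   OUT={c+c, c-f}

Merge at B4: IN[B4] = OUT[B3] = {c+c, c-f}
Applying B4's transfer function to that IN value gives OUT[B4] (row B4 above).

Answer: {c+c, c-f}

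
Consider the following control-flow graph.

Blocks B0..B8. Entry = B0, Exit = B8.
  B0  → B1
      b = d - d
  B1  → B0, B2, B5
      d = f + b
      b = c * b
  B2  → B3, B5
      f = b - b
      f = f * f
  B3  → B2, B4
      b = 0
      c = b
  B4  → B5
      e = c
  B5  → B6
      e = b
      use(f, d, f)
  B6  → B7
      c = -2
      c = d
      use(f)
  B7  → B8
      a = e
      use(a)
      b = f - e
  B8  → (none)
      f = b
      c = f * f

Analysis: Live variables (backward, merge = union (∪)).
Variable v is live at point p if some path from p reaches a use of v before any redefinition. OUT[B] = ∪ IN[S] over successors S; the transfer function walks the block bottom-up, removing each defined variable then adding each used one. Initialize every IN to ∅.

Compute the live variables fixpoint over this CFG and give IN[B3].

Converged values:
  B0:  IN={c, d, f}  OUT={b, c, f}
  B1:  IN={b, c, f}  OUT={b, c, d, f}
  B2:  IN={b, d}  OUT={b, d, f}
  B3:  IN={d, f}  OUT={b, c, d, f}
  B4:  IN={b, c, d, f}  OUT={b, d, f}
  B5:  IN={b, d, f}  OUT={d, e, f}
  B6:  IN={d, e, f}  OUT={e, f}
  B7:  IN={e, f}  OUT={b}
  B8:  IN={b}  OUT={}

Merge at B3: OUT[B3] = IN[B2] ⊔ IN[B4] = {b, c, d, f}
Applying B3's transfer function to that OUT value gives IN[B3] (row B3 above).

Answer: {d, f}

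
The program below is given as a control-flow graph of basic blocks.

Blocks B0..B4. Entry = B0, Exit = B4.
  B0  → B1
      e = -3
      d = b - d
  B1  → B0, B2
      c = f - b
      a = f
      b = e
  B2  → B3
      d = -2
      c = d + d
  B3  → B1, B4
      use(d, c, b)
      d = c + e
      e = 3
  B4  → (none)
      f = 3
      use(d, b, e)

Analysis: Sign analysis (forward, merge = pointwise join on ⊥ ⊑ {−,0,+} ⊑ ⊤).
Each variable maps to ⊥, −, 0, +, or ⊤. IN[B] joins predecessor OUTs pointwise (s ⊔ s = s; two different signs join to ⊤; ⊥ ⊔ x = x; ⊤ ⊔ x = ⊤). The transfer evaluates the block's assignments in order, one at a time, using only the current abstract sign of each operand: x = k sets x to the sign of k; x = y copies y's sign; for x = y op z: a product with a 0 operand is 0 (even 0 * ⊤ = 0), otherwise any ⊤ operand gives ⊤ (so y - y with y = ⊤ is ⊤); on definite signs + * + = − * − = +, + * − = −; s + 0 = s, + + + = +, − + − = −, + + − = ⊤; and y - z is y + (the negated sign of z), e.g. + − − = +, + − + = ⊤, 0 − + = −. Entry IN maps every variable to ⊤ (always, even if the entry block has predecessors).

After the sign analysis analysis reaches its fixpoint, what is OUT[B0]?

Answer: {a: ⊤, b: ⊤, c: ⊤, d: ⊤, e: -, f: ⊤}

Derivation:
Converged values:
  B0:  IN=(all ⊤)  OUT={e:-; rest ⊤}
  B1:  IN=(all ⊤)  OUT=(all ⊤)
  B2:  IN=(all ⊤)  OUT={c:-, d:-; rest ⊤}
  B3:  IN={c:-, d:-; rest ⊤}  OUT={c:-, e:+; rest ⊤}
  B4:  IN={c:-, e:+; rest ⊤}  OUT={c:-, e:+, f:+; rest ⊤}

Merge at B0 (entry node, so the boundary value (all ⊤) is joined with the incoming edge(s)): IN[B0] = (all ⊤) ⊔ OUT[B1] = {a: ⊤, b: ⊤, c: ⊤, d: ⊤, e: ⊤, f: ⊤}
Applying B0's transfer function to that IN value gives OUT[B0] (row B0 above).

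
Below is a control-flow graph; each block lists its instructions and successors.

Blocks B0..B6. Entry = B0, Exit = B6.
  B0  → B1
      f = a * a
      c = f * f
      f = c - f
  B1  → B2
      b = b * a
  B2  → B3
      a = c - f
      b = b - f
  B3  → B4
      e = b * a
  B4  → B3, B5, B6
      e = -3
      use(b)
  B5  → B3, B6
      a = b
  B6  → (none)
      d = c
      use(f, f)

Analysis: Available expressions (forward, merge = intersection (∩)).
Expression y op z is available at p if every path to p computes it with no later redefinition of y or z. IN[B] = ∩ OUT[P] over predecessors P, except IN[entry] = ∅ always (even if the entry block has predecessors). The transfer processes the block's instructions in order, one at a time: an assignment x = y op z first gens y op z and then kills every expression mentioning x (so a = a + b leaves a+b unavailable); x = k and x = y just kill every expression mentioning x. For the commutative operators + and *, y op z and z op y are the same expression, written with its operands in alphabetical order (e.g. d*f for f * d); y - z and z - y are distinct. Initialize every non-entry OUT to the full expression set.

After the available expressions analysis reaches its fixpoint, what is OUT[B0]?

Fixpoint table:
  B0:  IN={}  OUT={a*a}
  B1:  IN={a*a}  OUT={a*a}
  B2:  IN={a*a}  OUT={c-f}
  B3:  IN={c-f}  OUT={a*b, c-f}
  B4:  IN={a*b, c-f}  OUT={a*b, c-f}
  B5:  IN={a*b, c-f}  OUT={c-f}
  B6:  IN={c-f}  OUT={c-f}

B0 is the boundary node: IN[B0] = {}
Applying B0's transfer function to that IN value gives OUT[B0] (row B0 above).

Answer: {a*a}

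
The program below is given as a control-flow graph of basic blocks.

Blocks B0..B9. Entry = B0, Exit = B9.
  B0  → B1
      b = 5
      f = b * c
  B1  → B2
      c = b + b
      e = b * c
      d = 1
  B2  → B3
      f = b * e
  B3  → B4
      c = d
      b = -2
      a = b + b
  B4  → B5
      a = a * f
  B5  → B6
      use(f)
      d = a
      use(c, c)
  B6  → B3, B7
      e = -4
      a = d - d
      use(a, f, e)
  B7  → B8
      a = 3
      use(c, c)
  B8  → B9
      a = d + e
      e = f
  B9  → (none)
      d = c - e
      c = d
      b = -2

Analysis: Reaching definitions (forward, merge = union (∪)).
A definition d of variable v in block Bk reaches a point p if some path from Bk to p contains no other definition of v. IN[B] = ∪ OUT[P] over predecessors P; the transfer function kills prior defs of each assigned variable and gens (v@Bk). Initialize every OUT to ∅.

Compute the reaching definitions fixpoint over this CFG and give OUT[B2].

Answer: {b@B0, c@B1, d@B1, e@B1, f@B2}

Derivation:
Converged values:
  B0: | IN={} | OUT={b@B0, f@B0}
  B1: | IN={b@B0, f@B0} | OUT={b@B0, c@B1, d@B1, e@B1, f@B0}
  B2: | IN={b@B0, c@B1, d@B1, e@B1, f@B0} | OUT={b@B0, c@B1, d@B1, e@B1, f@B2}
  B3: | IN={a@B6, b@B0, b@B3, c@B1, c@B3, d@B1, d@B5, e@B1, e@B6, f@B2} | OUT={a@B3, b@B3, c@B3, d@B1, d@B5, e@B1, e@B6, f@B2}
  B4: | IN={a@B3, b@B3, c@B3, d@B1, d@B5, e@B1, e@B6, f@B2} | OUT={a@B4, b@B3, c@B3, d@B1, d@B5, e@B1, e@B6, f@B2}
  B5: | IN={a@B4, b@B3, c@B3, d@B1, d@B5, e@B1, e@B6, f@B2} | OUT={a@B4, b@B3, c@B3, d@B5, e@B1, e@B6, f@B2}
  B6: | IN={a@B4, b@B3, c@B3, d@B5, e@B1, e@B6, f@B2} | OUT={a@B6, b@B3, c@B3, d@B5, e@B6, f@B2}
  B7: | IN={a@B6, b@B3, c@B3, d@B5, e@B6, f@B2} | OUT={a@B7, b@B3, c@B3, d@B5, e@B6, f@B2}
  B8: | IN={a@B7, b@B3, c@B3, d@B5, e@B6, f@B2} | OUT={a@B8, b@B3, c@B3, d@B5, e@B8, f@B2}
  B9: | IN={a@B8, b@B3, c@B3, d@B5, e@B8, f@B2} | OUT={a@B8, b@B9, c@B9, d@B9, e@B8, f@B2}

Merge at B2: IN[B2] = OUT[B1] = {b@B0, c@B1, d@B1, e@B1, f@B0}
Applying B2's transfer function to that IN value gives OUT[B2] (row B2 above).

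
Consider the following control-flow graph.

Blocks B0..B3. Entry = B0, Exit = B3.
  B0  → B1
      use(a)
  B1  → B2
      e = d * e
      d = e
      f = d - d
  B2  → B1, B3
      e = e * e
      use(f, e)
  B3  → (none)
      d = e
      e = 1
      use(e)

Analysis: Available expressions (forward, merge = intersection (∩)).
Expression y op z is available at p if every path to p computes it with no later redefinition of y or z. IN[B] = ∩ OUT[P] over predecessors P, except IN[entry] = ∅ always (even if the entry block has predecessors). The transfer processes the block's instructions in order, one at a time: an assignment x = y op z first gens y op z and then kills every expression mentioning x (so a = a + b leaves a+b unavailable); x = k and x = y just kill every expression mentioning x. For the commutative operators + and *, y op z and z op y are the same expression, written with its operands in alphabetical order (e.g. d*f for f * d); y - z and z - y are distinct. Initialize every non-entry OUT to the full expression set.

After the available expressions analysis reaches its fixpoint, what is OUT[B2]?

Answer: {d-d}

Derivation:
Converged values:
  B0:   IN={}   OUT={}
  B1:   IN={}   OUT={d-d}
  B2:   IN={d-d}   OUT={d-d}
  B3:   IN={d-d}   OUT={}

Merge at B2: IN[B2] = OUT[B1] = {d-d}
Applying B2's transfer function to that IN value gives OUT[B2] (row B2 above).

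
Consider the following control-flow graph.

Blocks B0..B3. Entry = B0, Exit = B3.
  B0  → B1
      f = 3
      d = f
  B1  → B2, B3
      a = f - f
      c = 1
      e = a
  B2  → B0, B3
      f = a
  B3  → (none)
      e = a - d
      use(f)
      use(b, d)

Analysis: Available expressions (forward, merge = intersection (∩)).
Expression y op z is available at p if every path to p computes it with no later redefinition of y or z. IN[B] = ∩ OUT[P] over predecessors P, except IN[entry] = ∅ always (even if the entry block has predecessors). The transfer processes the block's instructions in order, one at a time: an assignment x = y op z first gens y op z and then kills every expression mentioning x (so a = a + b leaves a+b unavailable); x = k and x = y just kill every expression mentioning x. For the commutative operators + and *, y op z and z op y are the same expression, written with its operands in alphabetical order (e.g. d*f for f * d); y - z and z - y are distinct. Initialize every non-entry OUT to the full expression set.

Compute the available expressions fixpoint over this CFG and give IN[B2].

Answer: {f-f}

Derivation:
Per-block solution:
  B0:  IN={}  OUT={}
  B1:  IN={}  OUT={f-f}
  B2:  IN={f-f}  OUT={}
  B3:  IN={}  OUT={a-d}

Merge at B2: IN[B2] = OUT[B1] = {f-f}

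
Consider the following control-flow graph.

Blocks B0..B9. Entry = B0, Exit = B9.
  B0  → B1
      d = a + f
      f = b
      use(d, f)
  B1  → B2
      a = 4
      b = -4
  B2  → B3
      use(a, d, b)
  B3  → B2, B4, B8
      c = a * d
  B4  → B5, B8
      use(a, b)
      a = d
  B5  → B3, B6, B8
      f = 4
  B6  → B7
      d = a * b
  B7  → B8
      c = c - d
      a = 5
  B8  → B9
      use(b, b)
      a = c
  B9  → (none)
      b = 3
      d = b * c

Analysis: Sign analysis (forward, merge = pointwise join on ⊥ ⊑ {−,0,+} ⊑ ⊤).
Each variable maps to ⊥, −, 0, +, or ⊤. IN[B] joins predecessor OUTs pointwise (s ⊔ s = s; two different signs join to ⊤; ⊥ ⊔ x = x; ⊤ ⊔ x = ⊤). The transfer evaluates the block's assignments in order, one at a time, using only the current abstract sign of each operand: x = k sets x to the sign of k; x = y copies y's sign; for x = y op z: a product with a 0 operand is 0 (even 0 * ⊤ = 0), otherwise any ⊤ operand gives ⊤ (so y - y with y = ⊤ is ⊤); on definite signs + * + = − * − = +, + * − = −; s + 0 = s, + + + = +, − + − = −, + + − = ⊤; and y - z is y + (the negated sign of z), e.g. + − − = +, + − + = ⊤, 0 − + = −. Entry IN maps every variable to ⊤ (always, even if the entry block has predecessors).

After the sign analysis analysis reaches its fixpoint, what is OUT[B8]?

Fixpoint table:
  B0:   IN=(all ⊤)   OUT=(all ⊤)
  B1:   IN=(all ⊤)   OUT={a:+, b:-; rest ⊤}
  B2:   IN={b:-; rest ⊤}   OUT={b:-; rest ⊤}
  B3:   IN={b:-; rest ⊤}   OUT={b:-; rest ⊤}
  B4:   IN={b:-; rest ⊤}   OUT={b:-; rest ⊤}
  B5:   IN={b:-; rest ⊤}   OUT={b:-, f:+; rest ⊤}
  B6:   IN={b:-, f:+; rest ⊤}   OUT={b:-, f:+; rest ⊤}
  B7:   IN={b:-, f:+; rest ⊤}   OUT={a:+, b:-, f:+; rest ⊤}
  B8:   IN={b:-; rest ⊤}   OUT={b:-; rest ⊤}
  B9:   IN={b:-; rest ⊤}   OUT={b:+; rest ⊤}

Merge at B8: IN[B8] = OUT[B3] ⊔ OUT[B4] ⊔ OUT[B5] ⊔ OUT[B7] = {a: ⊤, b: -, c: ⊤, d: ⊤, e: ⊤, f: ⊤}
Applying B8's transfer function to that IN value gives OUT[B8] (row B8 above).

Answer: {a: ⊤, b: -, c: ⊤, d: ⊤, e: ⊤, f: ⊤}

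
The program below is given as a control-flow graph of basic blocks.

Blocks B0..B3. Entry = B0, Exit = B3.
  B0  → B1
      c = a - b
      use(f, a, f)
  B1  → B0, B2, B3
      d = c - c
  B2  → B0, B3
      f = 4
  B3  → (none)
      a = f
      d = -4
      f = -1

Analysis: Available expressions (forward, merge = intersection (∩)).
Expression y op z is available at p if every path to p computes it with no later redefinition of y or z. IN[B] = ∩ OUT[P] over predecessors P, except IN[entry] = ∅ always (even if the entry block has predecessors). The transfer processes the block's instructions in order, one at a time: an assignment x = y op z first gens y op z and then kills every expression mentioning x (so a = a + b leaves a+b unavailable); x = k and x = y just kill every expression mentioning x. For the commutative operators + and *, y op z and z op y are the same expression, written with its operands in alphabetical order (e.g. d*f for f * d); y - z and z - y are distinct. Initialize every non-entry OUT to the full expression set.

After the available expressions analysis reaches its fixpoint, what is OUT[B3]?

Converged values:
  B0:  IN={}  OUT={a-b}
  B1:  IN={a-b}  OUT={a-b, c-c}
  B2:  IN={a-b, c-c}  OUT={a-b, c-c}
  B3:  IN={a-b, c-c}  OUT={c-c}

Merge at B3: IN[B3] = OUT[B1] ∩ OUT[B2] = {a-b, c-c}
Applying B3's transfer function to that IN value gives OUT[B3] (row B3 above).

Answer: {c-c}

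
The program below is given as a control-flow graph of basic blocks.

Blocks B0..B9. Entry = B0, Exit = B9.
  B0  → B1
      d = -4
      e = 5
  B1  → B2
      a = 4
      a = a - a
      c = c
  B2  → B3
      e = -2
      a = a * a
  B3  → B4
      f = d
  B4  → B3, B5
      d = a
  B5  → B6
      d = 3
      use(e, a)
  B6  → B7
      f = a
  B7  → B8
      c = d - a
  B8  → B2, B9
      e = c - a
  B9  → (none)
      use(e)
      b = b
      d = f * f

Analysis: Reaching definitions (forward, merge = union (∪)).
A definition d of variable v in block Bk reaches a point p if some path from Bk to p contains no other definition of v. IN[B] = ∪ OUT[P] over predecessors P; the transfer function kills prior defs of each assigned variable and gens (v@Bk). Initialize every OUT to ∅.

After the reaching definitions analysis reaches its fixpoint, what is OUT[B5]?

Answer: {a@B2, c@B1, c@B7, d@B5, e@B2, f@B3}

Trace:
Converged values:
  B0: | IN={} | OUT={d@B0, e@B0}
  B1: | IN={d@B0, e@B0} | OUT={a@B1, c@B1, d@B0, e@B0}
  B2: | IN={a@B1, a@B2, c@B1, c@B7, d@B0, d@B5, e@B0, e@B8, f@B6} | OUT={a@B2, c@B1, c@B7, d@B0, d@B5, e@B2, f@B6}
  B3: | IN={a@B2, c@B1, c@B7, d@B0, d@B4, d@B5, e@B2, f@B3, f@B6} | OUT={a@B2, c@B1, c@B7, d@B0, d@B4, d@B5, e@B2, f@B3}
  B4: | IN={a@B2, c@B1, c@B7, d@B0, d@B4, d@B5, e@B2, f@B3} | OUT={a@B2, c@B1, c@B7, d@B4, e@B2, f@B3}
  B5: | IN={a@B2, c@B1, c@B7, d@B4, e@B2, f@B3} | OUT={a@B2, c@B1, c@B7, d@B5, e@B2, f@B3}
  B6: | IN={a@B2, c@B1, c@B7, d@B5, e@B2, f@B3} | OUT={a@B2, c@B1, c@B7, d@B5, e@B2, f@B6}
  B7: | IN={a@B2, c@B1, c@B7, d@B5, e@B2, f@B6} | OUT={a@B2, c@B7, d@B5, e@B2, f@B6}
  B8: | IN={a@B2, c@B7, d@B5, e@B2, f@B6} | OUT={a@B2, c@B7, d@B5, e@B8, f@B6}
  B9: | IN={a@B2, c@B7, d@B5, e@B8, f@B6} | OUT={a@B2, b@B9, c@B7, d@B9, e@B8, f@B6}

Merge at B5: IN[B5] = OUT[B4] = {a@B2, c@B1, c@B7, d@B4, e@B2, f@B3}
Applying B5's transfer function to that IN value gives OUT[B5] (row B5 above).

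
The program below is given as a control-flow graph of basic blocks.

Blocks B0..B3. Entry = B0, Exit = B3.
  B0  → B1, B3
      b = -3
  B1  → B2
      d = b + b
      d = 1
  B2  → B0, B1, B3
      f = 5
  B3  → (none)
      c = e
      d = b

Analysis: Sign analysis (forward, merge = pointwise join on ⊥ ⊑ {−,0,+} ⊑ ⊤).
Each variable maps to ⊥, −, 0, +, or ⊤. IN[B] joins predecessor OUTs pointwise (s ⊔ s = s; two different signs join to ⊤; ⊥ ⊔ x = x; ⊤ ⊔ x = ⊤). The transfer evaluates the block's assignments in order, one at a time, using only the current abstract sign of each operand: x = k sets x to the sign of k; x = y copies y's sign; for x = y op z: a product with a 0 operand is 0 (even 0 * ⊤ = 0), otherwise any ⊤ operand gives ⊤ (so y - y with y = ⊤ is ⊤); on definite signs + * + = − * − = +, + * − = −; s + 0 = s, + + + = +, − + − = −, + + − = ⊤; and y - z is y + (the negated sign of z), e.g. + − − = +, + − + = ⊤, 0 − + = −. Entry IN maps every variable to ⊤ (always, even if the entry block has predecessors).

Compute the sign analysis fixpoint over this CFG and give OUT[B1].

Converged values:
  B0:  IN=(all ⊤)  OUT={b:-; rest ⊤}
  B1:  IN={b:-; rest ⊤}  OUT={b:-, d:+; rest ⊤}
  B2:  IN={b:-, d:+; rest ⊤}  OUT={b:-, d:+, f:+; rest ⊤}
  B3:  IN={b:-; rest ⊤}  OUT={b:-, d:-; rest ⊤}

Merge at B1: IN[B1] = OUT[B0] ⊔ OUT[B2] = {a: ⊤, b: -, c: ⊤, d: ⊤, e: ⊤, f: ⊤}
Applying B1's transfer function to that IN value gives OUT[B1] (row B1 above).

Answer: {a: ⊤, b: -, c: ⊤, d: +, e: ⊤, f: ⊤}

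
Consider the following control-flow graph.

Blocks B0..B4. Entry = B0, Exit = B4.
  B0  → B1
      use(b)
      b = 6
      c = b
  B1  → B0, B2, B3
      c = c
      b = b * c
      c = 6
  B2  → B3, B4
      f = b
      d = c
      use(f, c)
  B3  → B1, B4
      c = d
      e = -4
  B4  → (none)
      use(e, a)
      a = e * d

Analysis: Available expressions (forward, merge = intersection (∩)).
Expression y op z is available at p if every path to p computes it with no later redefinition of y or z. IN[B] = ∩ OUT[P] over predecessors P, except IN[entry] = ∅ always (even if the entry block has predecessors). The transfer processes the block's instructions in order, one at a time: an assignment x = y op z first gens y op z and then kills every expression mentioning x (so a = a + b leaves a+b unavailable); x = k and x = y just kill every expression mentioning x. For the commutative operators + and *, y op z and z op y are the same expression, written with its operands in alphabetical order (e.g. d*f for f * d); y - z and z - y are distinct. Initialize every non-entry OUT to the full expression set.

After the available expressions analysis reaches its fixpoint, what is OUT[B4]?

Answer: {d*e}

Trace:
Converged values:
  B0:  IN={}  OUT={}
  B1:  IN={}  OUT={}
  B2:  IN={}  OUT={}
  B3:  IN={}  OUT={}
  B4:  IN={}  OUT={d*e}

Merge at B4: IN[B4] = OUT[B2] ∩ OUT[B3] = {}
Applying B4's transfer function to that IN value gives OUT[B4] (row B4 above).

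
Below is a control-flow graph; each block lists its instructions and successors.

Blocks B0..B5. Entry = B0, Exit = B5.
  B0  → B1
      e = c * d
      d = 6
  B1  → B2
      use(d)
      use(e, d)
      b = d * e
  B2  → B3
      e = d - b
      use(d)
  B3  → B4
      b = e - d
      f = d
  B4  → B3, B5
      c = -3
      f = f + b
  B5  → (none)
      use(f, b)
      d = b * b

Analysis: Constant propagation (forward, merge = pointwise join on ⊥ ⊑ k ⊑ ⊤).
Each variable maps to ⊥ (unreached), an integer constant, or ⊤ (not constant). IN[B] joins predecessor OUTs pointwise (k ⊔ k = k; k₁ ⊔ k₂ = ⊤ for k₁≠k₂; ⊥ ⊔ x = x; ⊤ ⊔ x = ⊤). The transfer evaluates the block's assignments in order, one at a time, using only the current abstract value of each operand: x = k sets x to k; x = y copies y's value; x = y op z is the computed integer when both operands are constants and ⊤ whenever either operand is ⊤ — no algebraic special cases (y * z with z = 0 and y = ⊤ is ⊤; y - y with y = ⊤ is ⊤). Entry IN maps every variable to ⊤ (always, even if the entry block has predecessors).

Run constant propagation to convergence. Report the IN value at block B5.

Per-block solution:
  B0: | IN=(all ⊤) | OUT={d:6; rest ⊤}
  B1: | IN={d:6; rest ⊤} | OUT={d:6; rest ⊤}
  B2: | IN={d:6; rest ⊤} | OUT={d:6; rest ⊤}
  B3: | IN={d:6; rest ⊤} | OUT={d:6, f:6; rest ⊤}
  B4: | IN={d:6, f:6; rest ⊤} | OUT={c:-3, d:6; rest ⊤}
  B5: | IN={c:-3, d:6; rest ⊤} | OUT={c:-3; rest ⊤}

Merge at B5: IN[B5] = OUT[B4] = {a: ⊤, b: ⊤, c: -3, d: 6, e: ⊤, f: ⊤}

Answer: {a: ⊤, b: ⊤, c: -3, d: 6, e: ⊤, f: ⊤}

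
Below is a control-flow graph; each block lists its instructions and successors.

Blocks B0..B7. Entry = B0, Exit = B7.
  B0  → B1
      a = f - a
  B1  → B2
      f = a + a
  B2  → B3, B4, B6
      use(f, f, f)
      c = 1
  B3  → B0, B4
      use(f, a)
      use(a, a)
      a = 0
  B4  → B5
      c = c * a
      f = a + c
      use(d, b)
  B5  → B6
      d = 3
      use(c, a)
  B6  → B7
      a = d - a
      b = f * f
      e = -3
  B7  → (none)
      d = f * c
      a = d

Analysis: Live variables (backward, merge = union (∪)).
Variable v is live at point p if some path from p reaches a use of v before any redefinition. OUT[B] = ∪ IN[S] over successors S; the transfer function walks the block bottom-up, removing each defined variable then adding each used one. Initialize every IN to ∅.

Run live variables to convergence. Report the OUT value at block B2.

Fixpoint table:
  B0: | IN={a, b, d, f} | OUT={a, b, d}
  B1: | IN={a, b, d} | OUT={a, b, d, f}
  B2: | IN={a, b, d, f} | OUT={a, b, c, d, f}
  B3: | IN={a, b, c, d, f} | OUT={a, b, c, d, f}
  B4: | IN={a, b, c, d} | OUT={a, c, f}
  B5: | IN={a, c, f} | OUT={a, c, d, f}
  B6: | IN={a, c, d, f} | OUT={c, f}
  B7: | IN={c, f} | OUT={}

Merge at B2: OUT[B2] = IN[B3] ⊔ IN[B4] ⊔ IN[B6] = {a, b, c, d, f}

Answer: {a, b, c, d, f}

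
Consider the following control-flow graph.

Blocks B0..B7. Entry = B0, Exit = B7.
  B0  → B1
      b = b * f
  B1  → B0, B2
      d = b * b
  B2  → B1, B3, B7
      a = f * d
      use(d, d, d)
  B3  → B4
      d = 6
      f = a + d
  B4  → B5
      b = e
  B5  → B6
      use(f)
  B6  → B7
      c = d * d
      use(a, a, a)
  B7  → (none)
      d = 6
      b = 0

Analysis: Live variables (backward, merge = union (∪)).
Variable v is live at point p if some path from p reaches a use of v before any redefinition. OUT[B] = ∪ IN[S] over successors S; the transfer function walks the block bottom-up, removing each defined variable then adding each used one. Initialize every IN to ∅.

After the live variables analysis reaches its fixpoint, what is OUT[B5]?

Converged values:
  B0: | IN={b, e, f} | OUT={b, e, f}
  B1: | IN={b, e, f} | OUT={b, d, e, f}
  B2: | IN={b, d, e, f} | OUT={a, b, e, f}
  B3: | IN={a, e} | OUT={a, d, e, f}
  B4: | IN={a, d, e, f} | OUT={a, d, f}
  B5: | IN={a, d, f} | OUT={a, d}
  B6: | IN={a, d} | OUT={}
  B7: | IN={} | OUT={}

Merge at B5: OUT[B5] = IN[B6] = {a, d}

Answer: {a, d}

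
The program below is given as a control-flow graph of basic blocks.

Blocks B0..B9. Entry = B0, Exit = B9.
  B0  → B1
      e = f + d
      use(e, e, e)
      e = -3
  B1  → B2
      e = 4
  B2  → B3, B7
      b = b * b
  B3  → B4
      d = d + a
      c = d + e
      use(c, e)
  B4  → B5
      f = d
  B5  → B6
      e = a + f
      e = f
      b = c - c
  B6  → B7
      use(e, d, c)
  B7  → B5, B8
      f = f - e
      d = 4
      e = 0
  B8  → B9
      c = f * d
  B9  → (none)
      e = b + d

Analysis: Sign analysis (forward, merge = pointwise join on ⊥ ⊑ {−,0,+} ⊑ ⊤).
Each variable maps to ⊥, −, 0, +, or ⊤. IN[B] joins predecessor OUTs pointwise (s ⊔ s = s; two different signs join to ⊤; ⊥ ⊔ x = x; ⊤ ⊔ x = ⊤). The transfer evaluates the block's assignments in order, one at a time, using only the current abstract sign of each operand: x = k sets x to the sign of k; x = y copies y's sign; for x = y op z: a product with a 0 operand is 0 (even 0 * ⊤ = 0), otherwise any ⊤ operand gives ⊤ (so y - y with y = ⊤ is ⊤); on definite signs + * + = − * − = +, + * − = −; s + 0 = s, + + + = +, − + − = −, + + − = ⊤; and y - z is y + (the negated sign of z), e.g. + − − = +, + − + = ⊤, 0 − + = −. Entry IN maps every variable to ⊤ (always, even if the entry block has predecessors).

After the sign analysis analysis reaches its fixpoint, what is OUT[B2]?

Answer: {a: ⊤, b: ⊤, c: ⊤, d: ⊤, e: +, f: ⊤}

Working:
Converged values:
  B0:  IN=(all ⊤)  OUT={e:-; rest ⊤}
  B1:  IN={e:-; rest ⊤}  OUT={e:+; rest ⊤}
  B2:  IN={e:+; rest ⊤}  OUT={e:+; rest ⊤}
  B3:  IN={e:+; rest ⊤}  OUT={e:+; rest ⊤}
  B4:  IN={e:+; rest ⊤}  OUT={e:+; rest ⊤}
  B5:  IN=(all ⊤)  OUT=(all ⊤)
  B6:  IN=(all ⊤)  OUT=(all ⊤)
  B7:  IN=(all ⊤)  OUT={d:+, e:0; rest ⊤}
  B8:  IN={d:+, e:0; rest ⊤}  OUT={d:+, e:0; rest ⊤}
  B9:  IN={d:+, e:0; rest ⊤}  OUT={d:+; rest ⊤}

Merge at B2: IN[B2] = OUT[B1] = {a: ⊤, b: ⊤, c: ⊤, d: ⊤, e: +, f: ⊤}
Applying B2's transfer function to that IN value gives OUT[B2] (row B2 above).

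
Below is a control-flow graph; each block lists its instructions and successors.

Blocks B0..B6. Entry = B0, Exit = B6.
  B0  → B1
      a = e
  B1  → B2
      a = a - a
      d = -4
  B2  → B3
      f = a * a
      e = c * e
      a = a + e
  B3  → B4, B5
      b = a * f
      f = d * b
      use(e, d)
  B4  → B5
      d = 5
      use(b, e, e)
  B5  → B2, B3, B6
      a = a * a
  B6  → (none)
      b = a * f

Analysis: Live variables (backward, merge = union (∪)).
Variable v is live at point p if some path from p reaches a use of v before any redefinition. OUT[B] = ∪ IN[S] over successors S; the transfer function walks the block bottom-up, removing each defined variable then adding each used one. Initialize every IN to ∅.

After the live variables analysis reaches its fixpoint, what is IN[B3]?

Answer: {a, c, d, e, f}

Working:
Per-block solution:
  B0:   IN={c, e}   OUT={a, c, e}
  B1:   IN={a, c, e}   OUT={a, c, d, e}
  B2:   IN={a, c, d, e}   OUT={a, c, d, e, f}
  B3:   IN={a, c, d, e, f}   OUT={a, b, c, d, e, f}
  B4:   IN={a, b, c, e, f}   OUT={a, c, d, e, f}
  B5:   IN={a, c, d, e, f}   OUT={a, c, d, e, f}
  B6:   IN={a, f}   OUT={}

Merge at B3: OUT[B3] = IN[B4] ⊔ IN[B5] = {a, b, c, d, e, f}
Applying B3's transfer function to that OUT value gives IN[B3] (row B3 above).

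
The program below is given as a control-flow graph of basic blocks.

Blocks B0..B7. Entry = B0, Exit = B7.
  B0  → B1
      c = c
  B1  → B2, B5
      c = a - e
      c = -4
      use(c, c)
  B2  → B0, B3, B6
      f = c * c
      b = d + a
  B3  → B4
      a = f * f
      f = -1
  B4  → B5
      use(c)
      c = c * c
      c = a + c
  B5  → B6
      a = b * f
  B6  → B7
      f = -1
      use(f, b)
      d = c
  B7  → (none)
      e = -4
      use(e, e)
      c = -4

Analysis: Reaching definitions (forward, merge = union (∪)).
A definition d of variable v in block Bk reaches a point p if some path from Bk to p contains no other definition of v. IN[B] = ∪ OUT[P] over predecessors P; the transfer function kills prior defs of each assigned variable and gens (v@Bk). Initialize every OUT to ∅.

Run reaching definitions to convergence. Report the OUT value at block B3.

Answer: {a@B3, b@B2, c@B1, f@B3}

Trace:
Fixpoint table:
  B0:  IN={b@B2, c@B1, f@B2}  OUT={b@B2, c@B0, f@B2}
  B1:  IN={b@B2, c@B0, f@B2}  OUT={b@B2, c@B1, f@B2}
  B2:  IN={b@B2, c@B1, f@B2}  OUT={b@B2, c@B1, f@B2}
  B3:  IN={b@B2, c@B1, f@B2}  OUT={a@B3, b@B2, c@B1, f@B3}
  B4:  IN={a@B3, b@B2, c@B1, f@B3}  OUT={a@B3, b@B2, c@B4, f@B3}
  B5:  IN={a@B3, b@B2, c@B1, c@B4, f@B2, f@B3}  OUT={a@B5, b@B2, c@B1, c@B4, f@B2, f@B3}
  B6:  IN={a@B5, b@B2, c@B1, c@B4, f@B2, f@B3}  OUT={a@B5, b@B2, c@B1, c@B4, d@B6, f@B6}
  B7:  IN={a@B5, b@B2, c@B1, c@B4, d@B6, f@B6}  OUT={a@B5, b@B2, c@B7, d@B6, e@B7, f@B6}

Merge at B3: IN[B3] = OUT[B2] = {b@B2, c@B1, f@B2}
Applying B3's transfer function to that IN value gives OUT[B3] (row B3 above).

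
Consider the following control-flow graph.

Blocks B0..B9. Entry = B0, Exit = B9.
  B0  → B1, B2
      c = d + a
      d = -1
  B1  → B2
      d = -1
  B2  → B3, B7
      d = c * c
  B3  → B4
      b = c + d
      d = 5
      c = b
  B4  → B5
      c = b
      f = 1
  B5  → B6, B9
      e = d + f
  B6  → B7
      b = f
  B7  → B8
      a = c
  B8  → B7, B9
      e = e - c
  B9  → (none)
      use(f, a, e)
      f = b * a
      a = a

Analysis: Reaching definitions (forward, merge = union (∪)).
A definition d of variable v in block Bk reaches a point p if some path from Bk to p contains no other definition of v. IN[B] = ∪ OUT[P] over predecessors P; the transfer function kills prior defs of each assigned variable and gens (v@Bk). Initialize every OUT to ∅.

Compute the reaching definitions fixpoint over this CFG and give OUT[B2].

Per-block solution:
  B0:  IN={}  OUT={c@B0, d@B0}
  B1:  IN={c@B0, d@B0}  OUT={c@B0, d@B1}
  B2:  IN={c@B0, d@B0, d@B1}  OUT={c@B0, d@B2}
  B3:  IN={c@B0, d@B2}  OUT={b@B3, c@B3, d@B3}
  B4:  IN={b@B3, c@B3, d@B3}  OUT={b@B3, c@B4, d@B3, f@B4}
  B5:  IN={b@B3, c@B4, d@B3, f@B4}  OUT={b@B3, c@B4, d@B3, e@B5, f@B4}
  B6:  IN={b@B3, c@B4, d@B3, e@B5, f@B4}  OUT={b@B6, c@B4, d@B3, e@B5, f@B4}
  B7:  IN={a@B7, b@B6, c@B0, c@B4, d@B2, d@B3, e@B5, e@B8, f@B4}  OUT={a@B7, b@B6, c@B0, c@B4, d@B2, d@B3, e@B5, e@B8, f@B4}
  B8:  IN={a@B7, b@B6, c@B0, c@B4, d@B2, d@B3, e@B5, e@B8, f@B4}  OUT={a@B7, b@B6, c@B0, c@B4, d@B2, d@B3, e@B8, f@B4}
  B9:  IN={a@B7, b@B3, b@B6, c@B0, c@B4, d@B2, d@B3, e@B5, e@B8, f@B4}  OUT={a@B9, b@B3, b@B6, c@B0, c@B4, d@B2, d@B3, e@B5, e@B8, f@B9}

Merge at B2: IN[B2] = OUT[B0] ⊔ OUT[B1] = {c@B0, d@B0, d@B1}
Applying B2's transfer function to that IN value gives OUT[B2] (row B2 above).

Answer: {c@B0, d@B2}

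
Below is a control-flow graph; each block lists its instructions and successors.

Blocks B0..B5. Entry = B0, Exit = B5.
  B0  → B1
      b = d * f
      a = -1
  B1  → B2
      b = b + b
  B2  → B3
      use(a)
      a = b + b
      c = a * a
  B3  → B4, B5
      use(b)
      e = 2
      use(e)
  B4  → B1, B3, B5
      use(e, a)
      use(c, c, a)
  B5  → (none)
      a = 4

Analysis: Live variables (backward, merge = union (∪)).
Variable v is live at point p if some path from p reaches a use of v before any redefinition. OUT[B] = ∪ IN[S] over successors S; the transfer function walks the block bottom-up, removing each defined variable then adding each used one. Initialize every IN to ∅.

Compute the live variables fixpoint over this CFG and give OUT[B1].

Answer: {a, b}

Trace:
Per-block solution:
  B0:   IN={d, f}   OUT={a, b}
  B1:   IN={a, b}   OUT={a, b}
  B2:   IN={a, b}   OUT={a, b, c}
  B3:   IN={a, b, c}   OUT={a, b, c, e}
  B4:   IN={a, b, c, e}   OUT={a, b, c}
  B5:   IN={}   OUT={}

Merge at B1: OUT[B1] = IN[B2] = {a, b}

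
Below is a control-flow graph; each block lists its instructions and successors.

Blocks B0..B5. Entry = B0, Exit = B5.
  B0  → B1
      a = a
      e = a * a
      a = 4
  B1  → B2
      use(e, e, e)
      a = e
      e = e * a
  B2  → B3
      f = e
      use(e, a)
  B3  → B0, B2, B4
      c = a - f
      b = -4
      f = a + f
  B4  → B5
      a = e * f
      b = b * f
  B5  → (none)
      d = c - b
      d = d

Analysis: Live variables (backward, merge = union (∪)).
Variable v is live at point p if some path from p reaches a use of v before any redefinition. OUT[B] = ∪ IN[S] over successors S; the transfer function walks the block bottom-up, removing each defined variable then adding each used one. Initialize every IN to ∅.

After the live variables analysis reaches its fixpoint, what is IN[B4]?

Fixpoint table:
  B0:  IN={a}  OUT={e}
  B1:  IN={e}  OUT={a, e}
  B2:  IN={a, e}  OUT={a, e, f}
  B3:  IN={a, e, f}  OUT={a, b, c, e, f}
  B4:  IN={b, c, e, f}  OUT={b, c}
  B5:  IN={b, c}  OUT={}

Merge at B4: OUT[B4] = IN[B5] = {b, c}
Applying B4's transfer function to that OUT value gives IN[B4] (row B4 above).

Answer: {b, c, e, f}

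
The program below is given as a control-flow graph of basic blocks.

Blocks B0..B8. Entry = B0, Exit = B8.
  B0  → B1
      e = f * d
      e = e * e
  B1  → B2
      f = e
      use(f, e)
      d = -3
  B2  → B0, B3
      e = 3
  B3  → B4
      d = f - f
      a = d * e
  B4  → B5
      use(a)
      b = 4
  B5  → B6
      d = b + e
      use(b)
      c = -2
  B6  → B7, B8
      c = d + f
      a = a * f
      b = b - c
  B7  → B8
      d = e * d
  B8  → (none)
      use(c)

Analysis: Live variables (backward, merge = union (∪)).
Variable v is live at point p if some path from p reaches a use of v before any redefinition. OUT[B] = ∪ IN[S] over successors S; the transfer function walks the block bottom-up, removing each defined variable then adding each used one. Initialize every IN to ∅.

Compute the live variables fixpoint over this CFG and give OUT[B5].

Fixpoint table:
  B0: | IN={d, f} | OUT={e}
  B1: | IN={e} | OUT={d, f}
  B2: | IN={d, f} | OUT={d, e, f}
  B3: | IN={e, f} | OUT={a, e, f}
  B4: | IN={a, e, f} | OUT={a, b, e, f}
  B5: | IN={a, b, e, f} | OUT={a, b, d, e, f}
  B6: | IN={a, b, d, e, f} | OUT={c, d, e}
  B7: | IN={c, d, e} | OUT={c}
  B8: | IN={c} | OUT={}

Merge at B5: OUT[B5] = IN[B6] = {a, b, d, e, f}

Answer: {a, b, d, e, f}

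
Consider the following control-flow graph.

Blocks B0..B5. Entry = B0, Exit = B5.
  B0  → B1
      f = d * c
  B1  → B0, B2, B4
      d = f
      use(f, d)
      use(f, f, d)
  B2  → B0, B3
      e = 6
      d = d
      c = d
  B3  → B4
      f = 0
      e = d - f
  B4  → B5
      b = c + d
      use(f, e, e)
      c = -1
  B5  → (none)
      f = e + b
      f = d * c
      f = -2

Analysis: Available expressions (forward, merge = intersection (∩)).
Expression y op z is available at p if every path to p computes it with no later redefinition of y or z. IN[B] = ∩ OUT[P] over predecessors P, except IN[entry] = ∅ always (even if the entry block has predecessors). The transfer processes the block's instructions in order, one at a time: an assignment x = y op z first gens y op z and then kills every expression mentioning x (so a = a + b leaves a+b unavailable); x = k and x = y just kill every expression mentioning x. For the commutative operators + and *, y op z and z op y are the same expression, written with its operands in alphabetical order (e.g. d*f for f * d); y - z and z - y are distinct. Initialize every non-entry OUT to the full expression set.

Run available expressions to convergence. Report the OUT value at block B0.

Answer: {c*d}

Derivation:
Converged values:
  B0:  IN={}  OUT={c*d}
  B1:  IN={c*d}  OUT={}
  B2:  IN={}  OUT={}
  B3:  IN={}  OUT={d-f}
  B4:  IN={}  OUT={}
  B5:  IN={}  OUT={b+e, c*d}

Merge at B0 (entry node, so the boundary value {} is joined with the incoming edge(s)): IN[B0] = {} ∩ OUT[B1] ∩ OUT[B2] = {}
Applying B0's transfer function to that IN value gives OUT[B0] (row B0 above).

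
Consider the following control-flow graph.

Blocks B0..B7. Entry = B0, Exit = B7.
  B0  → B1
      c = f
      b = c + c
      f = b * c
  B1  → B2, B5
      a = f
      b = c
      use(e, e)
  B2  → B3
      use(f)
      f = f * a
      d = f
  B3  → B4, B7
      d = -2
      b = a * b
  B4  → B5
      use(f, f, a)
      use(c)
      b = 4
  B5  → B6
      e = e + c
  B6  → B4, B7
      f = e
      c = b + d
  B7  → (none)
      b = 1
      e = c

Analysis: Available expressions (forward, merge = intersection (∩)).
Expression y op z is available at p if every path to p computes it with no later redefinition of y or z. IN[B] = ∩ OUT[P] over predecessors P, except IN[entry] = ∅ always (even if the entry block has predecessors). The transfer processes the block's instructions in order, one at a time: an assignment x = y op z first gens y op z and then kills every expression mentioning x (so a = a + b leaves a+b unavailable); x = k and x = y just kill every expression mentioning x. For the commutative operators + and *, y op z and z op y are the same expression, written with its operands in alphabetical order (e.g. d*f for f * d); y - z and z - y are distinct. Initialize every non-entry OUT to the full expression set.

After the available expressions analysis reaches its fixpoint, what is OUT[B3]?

Answer: {c+c}

Working:
Converged values:
  B0: | IN={} | OUT={b*c, c+c}
  B1: | IN={b*c, c+c} | OUT={c+c}
  B2: | IN={c+c} | OUT={c+c}
  B3: | IN={c+c} | OUT={c+c}
  B4: | IN={} | OUT={}
  B5: | IN={} | OUT={}
  B6: | IN={} | OUT={b+d}
  B7: | IN={} | OUT={}

Merge at B3: IN[B3] = OUT[B2] = {c+c}
Applying B3's transfer function to that IN value gives OUT[B3] (row B3 above).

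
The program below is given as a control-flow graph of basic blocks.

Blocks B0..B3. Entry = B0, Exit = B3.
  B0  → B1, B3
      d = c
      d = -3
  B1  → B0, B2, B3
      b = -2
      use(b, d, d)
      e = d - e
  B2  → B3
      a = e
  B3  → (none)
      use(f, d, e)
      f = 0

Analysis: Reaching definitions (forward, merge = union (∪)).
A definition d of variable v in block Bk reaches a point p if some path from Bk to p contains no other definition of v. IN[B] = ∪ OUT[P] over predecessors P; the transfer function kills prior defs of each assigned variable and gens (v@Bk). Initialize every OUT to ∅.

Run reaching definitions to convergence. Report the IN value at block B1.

Answer: {b@B1, d@B0, e@B1}

Working:
Converged values:
  B0: | IN={b@B1, d@B0, e@B1} | OUT={b@B1, d@B0, e@B1}
  B1: | IN={b@B1, d@B0, e@B1} | OUT={b@B1, d@B0, e@B1}
  B2: | IN={b@B1, d@B0, e@B1} | OUT={a@B2, b@B1, d@B0, e@B1}
  B3: | IN={a@B2, b@B1, d@B0, e@B1} | OUT={a@B2, b@B1, d@B0, e@B1, f@B3}

Merge at B1: IN[B1] = OUT[B0] = {b@B1, d@B0, e@B1}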